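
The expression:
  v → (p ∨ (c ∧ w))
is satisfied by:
  {p: True, w: True, c: True, v: False}
  {p: True, w: True, c: False, v: False}
  {p: True, c: True, w: False, v: False}
  {p: True, c: False, w: False, v: False}
  {w: True, c: True, p: False, v: False}
  {w: True, c: False, p: False, v: False}
  {c: True, p: False, w: False, v: False}
  {c: False, p: False, w: False, v: False}
  {v: True, p: True, w: True, c: True}
  {v: True, p: True, w: True, c: False}
  {v: True, p: True, c: True, w: False}
  {v: True, p: True, c: False, w: False}
  {v: True, w: True, c: True, p: False}


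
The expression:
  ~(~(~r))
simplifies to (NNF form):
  ~r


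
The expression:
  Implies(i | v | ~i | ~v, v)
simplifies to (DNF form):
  v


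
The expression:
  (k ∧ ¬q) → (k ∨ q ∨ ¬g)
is always true.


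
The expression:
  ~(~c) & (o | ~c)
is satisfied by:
  {c: True, o: True}


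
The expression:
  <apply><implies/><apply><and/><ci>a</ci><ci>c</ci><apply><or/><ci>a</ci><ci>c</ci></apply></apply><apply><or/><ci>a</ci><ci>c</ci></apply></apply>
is always true.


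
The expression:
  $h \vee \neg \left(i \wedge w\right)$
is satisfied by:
  {h: True, w: False, i: False}
  {w: False, i: False, h: False}
  {i: True, h: True, w: False}
  {i: True, w: False, h: False}
  {h: True, w: True, i: False}
  {w: True, h: False, i: False}
  {i: True, w: True, h: True}


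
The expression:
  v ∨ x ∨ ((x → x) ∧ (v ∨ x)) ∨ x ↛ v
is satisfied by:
  {x: True, v: True}
  {x: True, v: False}
  {v: True, x: False}


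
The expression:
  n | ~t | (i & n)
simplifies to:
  n | ~t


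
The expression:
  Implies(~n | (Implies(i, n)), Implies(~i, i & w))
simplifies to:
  i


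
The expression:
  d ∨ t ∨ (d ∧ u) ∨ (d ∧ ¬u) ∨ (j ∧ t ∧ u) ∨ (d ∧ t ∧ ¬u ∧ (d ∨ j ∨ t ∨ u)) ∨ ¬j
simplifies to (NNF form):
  d ∨ t ∨ ¬j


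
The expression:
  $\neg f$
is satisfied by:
  {f: False}


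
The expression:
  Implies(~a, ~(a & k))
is always true.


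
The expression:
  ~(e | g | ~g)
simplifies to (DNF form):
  False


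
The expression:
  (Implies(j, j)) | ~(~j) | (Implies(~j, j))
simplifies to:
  True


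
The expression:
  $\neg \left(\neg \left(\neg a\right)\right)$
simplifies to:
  $\neg a$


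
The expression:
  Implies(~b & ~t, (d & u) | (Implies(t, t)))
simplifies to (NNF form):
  True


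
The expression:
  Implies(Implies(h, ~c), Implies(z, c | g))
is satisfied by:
  {c: True, g: True, z: False}
  {c: True, g: False, z: False}
  {g: True, c: False, z: False}
  {c: False, g: False, z: False}
  {z: True, c: True, g: True}
  {z: True, c: True, g: False}
  {z: True, g: True, c: False}


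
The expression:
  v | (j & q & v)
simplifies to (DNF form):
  v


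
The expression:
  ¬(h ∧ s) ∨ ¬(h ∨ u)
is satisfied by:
  {s: False, h: False}
  {h: True, s: False}
  {s: True, h: False}


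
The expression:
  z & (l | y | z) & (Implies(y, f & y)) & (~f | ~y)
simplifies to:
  z & ~y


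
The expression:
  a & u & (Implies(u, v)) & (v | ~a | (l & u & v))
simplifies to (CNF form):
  a & u & v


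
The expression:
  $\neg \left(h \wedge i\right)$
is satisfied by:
  {h: False, i: False}
  {i: True, h: False}
  {h: True, i: False}


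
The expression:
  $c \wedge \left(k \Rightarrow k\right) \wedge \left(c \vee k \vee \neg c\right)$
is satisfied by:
  {c: True}


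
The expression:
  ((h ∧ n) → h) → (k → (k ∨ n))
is always true.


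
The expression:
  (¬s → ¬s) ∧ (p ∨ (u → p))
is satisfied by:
  {p: True, u: False}
  {u: False, p: False}
  {u: True, p: True}


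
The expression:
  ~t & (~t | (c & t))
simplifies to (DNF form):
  ~t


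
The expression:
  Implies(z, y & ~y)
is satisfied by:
  {z: False}


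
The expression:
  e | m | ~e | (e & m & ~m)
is always true.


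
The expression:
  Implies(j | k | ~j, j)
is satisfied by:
  {j: True}


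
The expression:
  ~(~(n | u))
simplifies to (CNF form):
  n | u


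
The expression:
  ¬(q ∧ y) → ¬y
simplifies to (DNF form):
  q ∨ ¬y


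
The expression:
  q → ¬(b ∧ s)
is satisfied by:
  {s: False, q: False, b: False}
  {b: True, s: False, q: False}
  {q: True, s: False, b: False}
  {b: True, q: True, s: False}
  {s: True, b: False, q: False}
  {b: True, s: True, q: False}
  {q: True, s: True, b: False}


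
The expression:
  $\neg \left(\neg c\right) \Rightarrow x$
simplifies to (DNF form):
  $x \vee \neg c$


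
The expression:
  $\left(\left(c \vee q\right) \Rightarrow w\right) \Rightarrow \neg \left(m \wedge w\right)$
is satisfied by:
  {w: False, m: False}
  {m: True, w: False}
  {w: True, m: False}


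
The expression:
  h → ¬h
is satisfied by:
  {h: False}


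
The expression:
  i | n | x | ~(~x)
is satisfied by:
  {i: True, n: True, x: True}
  {i: True, n: True, x: False}
  {i: True, x: True, n: False}
  {i: True, x: False, n: False}
  {n: True, x: True, i: False}
  {n: True, x: False, i: False}
  {x: True, n: False, i: False}


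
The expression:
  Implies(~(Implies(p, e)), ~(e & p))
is always true.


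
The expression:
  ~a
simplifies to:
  ~a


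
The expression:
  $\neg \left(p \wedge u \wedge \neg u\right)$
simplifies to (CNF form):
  $\text{True}$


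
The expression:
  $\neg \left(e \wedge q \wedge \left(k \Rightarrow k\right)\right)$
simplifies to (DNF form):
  $\neg e \vee \neg q$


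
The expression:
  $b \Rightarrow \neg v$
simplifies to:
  $\neg b \vee \neg v$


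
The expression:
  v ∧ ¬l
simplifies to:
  v ∧ ¬l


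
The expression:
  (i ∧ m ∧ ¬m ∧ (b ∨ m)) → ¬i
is always true.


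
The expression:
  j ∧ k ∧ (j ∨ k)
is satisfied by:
  {j: True, k: True}


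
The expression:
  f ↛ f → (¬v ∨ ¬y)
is always true.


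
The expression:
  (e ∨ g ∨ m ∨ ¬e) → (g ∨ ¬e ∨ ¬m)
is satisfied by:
  {g: True, m: False, e: False}
  {m: False, e: False, g: False}
  {e: True, g: True, m: False}
  {e: True, m: False, g: False}
  {g: True, m: True, e: False}
  {m: True, g: False, e: False}
  {e: True, m: True, g: True}


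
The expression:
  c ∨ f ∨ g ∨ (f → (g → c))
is always true.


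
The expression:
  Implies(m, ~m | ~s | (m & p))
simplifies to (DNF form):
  p | ~m | ~s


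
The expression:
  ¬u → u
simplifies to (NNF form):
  u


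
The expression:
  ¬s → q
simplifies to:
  q ∨ s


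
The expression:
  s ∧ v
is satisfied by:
  {s: True, v: True}


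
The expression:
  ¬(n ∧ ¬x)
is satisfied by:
  {x: True, n: False}
  {n: False, x: False}
  {n: True, x: True}


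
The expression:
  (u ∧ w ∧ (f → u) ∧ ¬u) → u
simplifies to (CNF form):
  True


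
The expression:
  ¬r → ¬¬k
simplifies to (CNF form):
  k ∨ r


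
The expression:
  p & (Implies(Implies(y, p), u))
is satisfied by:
  {p: True, u: True}


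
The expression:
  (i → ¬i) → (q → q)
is always true.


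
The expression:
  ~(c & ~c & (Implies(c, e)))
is always true.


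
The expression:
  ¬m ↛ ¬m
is never true.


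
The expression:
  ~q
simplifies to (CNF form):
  ~q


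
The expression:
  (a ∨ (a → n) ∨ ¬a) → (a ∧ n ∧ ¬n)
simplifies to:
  False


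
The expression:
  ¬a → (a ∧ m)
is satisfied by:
  {a: True}


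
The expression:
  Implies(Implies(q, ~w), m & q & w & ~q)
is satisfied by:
  {w: True, q: True}


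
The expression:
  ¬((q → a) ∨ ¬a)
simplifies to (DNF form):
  False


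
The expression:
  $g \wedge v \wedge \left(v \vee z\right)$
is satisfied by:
  {g: True, v: True}


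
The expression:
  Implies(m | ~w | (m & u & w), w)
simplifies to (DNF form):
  w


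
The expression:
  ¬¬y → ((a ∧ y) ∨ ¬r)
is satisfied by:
  {a: True, y: False, r: False}
  {y: False, r: False, a: False}
  {r: True, a: True, y: False}
  {r: True, y: False, a: False}
  {a: True, y: True, r: False}
  {y: True, a: False, r: False}
  {r: True, y: True, a: True}


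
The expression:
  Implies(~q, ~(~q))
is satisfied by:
  {q: True}


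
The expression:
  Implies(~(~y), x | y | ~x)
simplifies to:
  True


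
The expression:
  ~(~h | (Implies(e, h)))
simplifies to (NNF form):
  False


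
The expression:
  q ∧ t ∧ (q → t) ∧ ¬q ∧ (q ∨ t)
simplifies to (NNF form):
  False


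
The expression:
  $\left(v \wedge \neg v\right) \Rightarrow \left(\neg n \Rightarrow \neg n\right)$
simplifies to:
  $\text{True}$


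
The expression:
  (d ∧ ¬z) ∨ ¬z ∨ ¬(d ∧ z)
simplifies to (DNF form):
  ¬d ∨ ¬z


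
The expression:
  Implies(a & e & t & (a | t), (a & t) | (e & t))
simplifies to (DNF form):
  True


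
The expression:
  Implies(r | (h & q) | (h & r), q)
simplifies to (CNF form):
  q | ~r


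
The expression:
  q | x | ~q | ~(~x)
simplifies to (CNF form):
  True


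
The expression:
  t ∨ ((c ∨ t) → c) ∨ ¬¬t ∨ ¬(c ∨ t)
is always true.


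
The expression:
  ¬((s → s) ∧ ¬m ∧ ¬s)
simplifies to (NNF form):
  m ∨ s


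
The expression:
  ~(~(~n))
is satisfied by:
  {n: False}


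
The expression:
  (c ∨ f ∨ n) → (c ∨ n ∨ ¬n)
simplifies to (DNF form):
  True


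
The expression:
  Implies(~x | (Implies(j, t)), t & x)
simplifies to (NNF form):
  x & (j | t)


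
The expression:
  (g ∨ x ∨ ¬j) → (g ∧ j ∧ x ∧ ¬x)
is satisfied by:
  {j: True, x: False, g: False}


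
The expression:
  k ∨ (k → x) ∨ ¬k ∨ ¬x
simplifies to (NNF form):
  True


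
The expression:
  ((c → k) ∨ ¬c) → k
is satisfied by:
  {k: True, c: True}
  {k: True, c: False}
  {c: True, k: False}


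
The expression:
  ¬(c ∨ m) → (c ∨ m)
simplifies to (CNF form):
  c ∨ m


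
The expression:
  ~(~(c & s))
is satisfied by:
  {c: True, s: True}


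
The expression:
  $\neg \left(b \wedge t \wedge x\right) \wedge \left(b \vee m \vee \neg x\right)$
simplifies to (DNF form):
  $\left(b \wedge \neg t\right) \vee \left(m \wedge \neg b\right) \vee \neg x$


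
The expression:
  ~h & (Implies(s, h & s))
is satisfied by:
  {h: False, s: False}


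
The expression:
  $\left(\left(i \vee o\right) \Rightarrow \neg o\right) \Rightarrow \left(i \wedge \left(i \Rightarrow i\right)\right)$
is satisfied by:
  {i: True, o: True}
  {i: True, o: False}
  {o: True, i: False}


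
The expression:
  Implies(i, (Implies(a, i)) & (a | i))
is always true.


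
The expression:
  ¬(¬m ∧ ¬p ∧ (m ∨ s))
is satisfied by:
  {m: True, p: True, s: False}
  {m: True, s: False, p: False}
  {p: True, s: False, m: False}
  {p: False, s: False, m: False}
  {m: True, p: True, s: True}
  {m: True, s: True, p: False}
  {p: True, s: True, m: False}


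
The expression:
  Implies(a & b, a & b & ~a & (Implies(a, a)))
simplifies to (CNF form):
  ~a | ~b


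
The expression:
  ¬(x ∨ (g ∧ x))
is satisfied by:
  {x: False}


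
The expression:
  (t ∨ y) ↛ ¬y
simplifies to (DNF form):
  y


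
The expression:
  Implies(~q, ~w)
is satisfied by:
  {q: True, w: False}
  {w: False, q: False}
  {w: True, q: True}


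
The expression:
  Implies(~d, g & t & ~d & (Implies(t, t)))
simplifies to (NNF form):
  d | (g & t)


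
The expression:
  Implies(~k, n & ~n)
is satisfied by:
  {k: True}


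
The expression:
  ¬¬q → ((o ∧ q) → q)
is always true.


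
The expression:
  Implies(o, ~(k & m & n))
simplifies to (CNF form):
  ~k | ~m | ~n | ~o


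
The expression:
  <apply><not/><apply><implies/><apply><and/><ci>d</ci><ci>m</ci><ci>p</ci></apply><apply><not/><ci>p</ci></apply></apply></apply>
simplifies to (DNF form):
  <apply><and/><ci>d</ci><ci>m</ci><ci>p</ci></apply>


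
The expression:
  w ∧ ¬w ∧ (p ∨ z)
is never true.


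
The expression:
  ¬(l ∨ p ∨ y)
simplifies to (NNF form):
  ¬l ∧ ¬p ∧ ¬y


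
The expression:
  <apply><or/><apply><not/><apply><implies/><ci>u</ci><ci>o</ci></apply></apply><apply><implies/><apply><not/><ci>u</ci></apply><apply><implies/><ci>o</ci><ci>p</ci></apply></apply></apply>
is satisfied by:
  {u: True, p: True, o: False}
  {u: True, o: False, p: False}
  {p: True, o: False, u: False}
  {p: False, o: False, u: False}
  {u: True, p: True, o: True}
  {u: True, o: True, p: False}
  {p: True, o: True, u: False}


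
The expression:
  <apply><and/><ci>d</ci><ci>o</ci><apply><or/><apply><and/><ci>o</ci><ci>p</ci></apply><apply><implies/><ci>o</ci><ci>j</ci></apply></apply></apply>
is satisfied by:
  {p: True, j: True, d: True, o: True}
  {p: True, d: True, o: True, j: False}
  {j: True, d: True, o: True, p: False}


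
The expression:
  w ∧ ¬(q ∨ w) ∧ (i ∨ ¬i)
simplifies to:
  False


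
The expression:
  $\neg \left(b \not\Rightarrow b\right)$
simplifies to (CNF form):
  $\text{True}$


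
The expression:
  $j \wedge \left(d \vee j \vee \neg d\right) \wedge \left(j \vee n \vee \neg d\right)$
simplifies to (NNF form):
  $j$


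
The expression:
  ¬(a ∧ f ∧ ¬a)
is always true.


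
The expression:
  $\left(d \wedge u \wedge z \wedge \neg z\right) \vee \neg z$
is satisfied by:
  {z: False}


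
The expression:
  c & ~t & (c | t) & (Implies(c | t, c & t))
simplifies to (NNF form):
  False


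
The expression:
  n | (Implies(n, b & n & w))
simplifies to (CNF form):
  True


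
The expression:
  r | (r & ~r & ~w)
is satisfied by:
  {r: True}


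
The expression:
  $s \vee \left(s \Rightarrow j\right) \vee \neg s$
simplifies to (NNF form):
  $\text{True}$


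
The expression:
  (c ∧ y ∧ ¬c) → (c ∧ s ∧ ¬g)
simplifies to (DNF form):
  True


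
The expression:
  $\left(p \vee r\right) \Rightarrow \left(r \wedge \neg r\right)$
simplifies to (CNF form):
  $\neg p \wedge \neg r$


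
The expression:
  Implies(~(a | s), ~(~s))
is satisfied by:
  {a: True, s: True}
  {a: True, s: False}
  {s: True, a: False}


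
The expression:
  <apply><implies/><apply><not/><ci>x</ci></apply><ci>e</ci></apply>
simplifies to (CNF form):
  <apply><or/><ci>e</ci><ci>x</ci></apply>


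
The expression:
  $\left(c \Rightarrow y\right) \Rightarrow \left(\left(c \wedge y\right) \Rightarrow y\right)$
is always true.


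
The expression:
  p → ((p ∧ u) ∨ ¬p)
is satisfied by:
  {u: True, p: False}
  {p: False, u: False}
  {p: True, u: True}


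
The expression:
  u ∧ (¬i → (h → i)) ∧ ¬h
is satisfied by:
  {u: True, h: False}


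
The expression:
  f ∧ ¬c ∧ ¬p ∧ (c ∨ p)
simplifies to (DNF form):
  False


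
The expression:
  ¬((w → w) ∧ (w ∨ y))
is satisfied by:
  {y: False, w: False}


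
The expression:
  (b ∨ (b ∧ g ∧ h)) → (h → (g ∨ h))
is always true.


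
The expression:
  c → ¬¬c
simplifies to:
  True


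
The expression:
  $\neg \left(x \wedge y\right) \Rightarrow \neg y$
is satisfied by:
  {x: True, y: False}
  {y: False, x: False}
  {y: True, x: True}


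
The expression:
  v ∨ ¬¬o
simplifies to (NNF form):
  o ∨ v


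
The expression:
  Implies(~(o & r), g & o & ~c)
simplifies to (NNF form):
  o & (g | r) & (r | ~c)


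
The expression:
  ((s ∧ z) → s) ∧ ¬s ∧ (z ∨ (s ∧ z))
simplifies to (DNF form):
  z ∧ ¬s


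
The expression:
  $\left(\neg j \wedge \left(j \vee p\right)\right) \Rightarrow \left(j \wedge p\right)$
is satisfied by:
  {j: True, p: False}
  {p: False, j: False}
  {p: True, j: True}


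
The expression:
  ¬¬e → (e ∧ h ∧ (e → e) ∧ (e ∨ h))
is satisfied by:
  {h: True, e: False}
  {e: False, h: False}
  {e: True, h: True}


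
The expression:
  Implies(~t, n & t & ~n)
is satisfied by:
  {t: True}


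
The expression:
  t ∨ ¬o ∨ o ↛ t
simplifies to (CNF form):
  True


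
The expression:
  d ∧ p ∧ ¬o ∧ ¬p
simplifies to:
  False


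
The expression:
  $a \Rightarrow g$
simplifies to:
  $g \vee \neg a$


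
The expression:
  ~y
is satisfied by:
  {y: False}


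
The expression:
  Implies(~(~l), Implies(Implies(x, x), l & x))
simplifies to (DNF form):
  x | ~l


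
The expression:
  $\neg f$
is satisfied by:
  {f: False}


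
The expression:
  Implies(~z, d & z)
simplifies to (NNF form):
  z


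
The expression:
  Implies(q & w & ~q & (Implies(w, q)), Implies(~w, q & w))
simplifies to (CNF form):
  True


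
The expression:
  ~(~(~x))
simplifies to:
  ~x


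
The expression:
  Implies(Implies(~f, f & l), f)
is always true.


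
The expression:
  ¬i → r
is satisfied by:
  {i: True, r: True}
  {i: True, r: False}
  {r: True, i: False}


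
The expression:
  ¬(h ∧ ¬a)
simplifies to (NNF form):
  a ∨ ¬h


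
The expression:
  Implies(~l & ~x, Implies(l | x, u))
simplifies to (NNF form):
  True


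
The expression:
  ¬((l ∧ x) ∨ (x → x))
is never true.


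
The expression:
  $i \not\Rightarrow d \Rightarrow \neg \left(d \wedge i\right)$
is always true.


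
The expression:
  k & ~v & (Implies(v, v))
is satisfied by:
  {k: True, v: False}


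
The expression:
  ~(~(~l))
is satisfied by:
  {l: False}


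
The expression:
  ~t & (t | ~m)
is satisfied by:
  {t: False, m: False}


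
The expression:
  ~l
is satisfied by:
  {l: False}


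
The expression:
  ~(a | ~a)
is never true.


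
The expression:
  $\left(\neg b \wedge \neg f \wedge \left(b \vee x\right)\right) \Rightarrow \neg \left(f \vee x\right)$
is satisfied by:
  {b: True, f: True, x: False}
  {b: True, f: False, x: False}
  {f: True, b: False, x: False}
  {b: False, f: False, x: False}
  {b: True, x: True, f: True}
  {b: True, x: True, f: False}
  {x: True, f: True, b: False}


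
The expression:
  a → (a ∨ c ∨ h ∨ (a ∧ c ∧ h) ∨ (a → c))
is always true.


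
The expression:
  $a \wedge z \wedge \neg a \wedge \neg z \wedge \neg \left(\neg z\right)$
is never true.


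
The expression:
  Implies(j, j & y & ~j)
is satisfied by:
  {j: False}


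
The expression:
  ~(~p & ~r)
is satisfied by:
  {r: True, p: True}
  {r: True, p: False}
  {p: True, r: False}


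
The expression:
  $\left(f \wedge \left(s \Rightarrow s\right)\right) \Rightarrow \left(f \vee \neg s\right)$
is always true.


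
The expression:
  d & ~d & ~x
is never true.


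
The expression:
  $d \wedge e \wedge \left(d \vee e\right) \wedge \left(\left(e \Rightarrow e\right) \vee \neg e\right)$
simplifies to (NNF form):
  $d \wedge e$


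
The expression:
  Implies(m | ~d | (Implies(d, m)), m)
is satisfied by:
  {d: True, m: True}
  {d: True, m: False}
  {m: True, d: False}


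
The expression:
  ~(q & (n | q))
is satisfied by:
  {q: False}


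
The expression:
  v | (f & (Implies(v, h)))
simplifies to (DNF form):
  f | v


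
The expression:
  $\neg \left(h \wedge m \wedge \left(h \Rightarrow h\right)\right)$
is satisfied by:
  {h: False, m: False}
  {m: True, h: False}
  {h: True, m: False}


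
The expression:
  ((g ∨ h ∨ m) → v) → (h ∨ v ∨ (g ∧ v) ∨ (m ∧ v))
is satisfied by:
  {m: True, v: True, h: True, g: True}
  {m: True, v: True, h: True, g: False}
  {m: True, v: True, g: True, h: False}
  {m: True, v: True, g: False, h: False}
  {m: True, h: True, g: True, v: False}
  {m: True, h: True, g: False, v: False}
  {m: True, h: False, g: True, v: False}
  {m: True, h: False, g: False, v: False}
  {v: True, h: True, g: True, m: False}
  {v: True, h: True, g: False, m: False}
  {v: True, g: True, h: False, m: False}
  {v: True, g: False, h: False, m: False}
  {h: True, g: True, v: False, m: False}
  {h: True, v: False, g: False, m: False}
  {g: True, v: False, h: False, m: False}


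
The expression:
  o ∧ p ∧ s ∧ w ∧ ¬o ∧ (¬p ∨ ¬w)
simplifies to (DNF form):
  False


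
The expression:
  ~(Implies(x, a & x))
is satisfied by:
  {x: True, a: False}


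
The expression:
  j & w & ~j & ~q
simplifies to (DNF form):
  False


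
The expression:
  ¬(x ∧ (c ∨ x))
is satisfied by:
  {x: False}


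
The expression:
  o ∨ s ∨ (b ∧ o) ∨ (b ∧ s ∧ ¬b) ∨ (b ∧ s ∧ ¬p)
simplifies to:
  o ∨ s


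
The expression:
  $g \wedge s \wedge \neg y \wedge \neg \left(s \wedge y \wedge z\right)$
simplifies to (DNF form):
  $g \wedge s \wedge \neg y$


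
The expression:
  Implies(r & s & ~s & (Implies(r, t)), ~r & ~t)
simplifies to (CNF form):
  True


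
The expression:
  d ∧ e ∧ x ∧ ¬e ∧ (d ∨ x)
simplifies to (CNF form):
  False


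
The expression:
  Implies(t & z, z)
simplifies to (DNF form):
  True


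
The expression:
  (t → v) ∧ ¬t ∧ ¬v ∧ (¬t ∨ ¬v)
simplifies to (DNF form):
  ¬t ∧ ¬v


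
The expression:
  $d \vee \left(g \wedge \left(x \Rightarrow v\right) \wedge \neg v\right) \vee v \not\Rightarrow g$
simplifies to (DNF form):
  $d \vee \left(v \wedge \neg g\right) \vee \left(g \wedge \neg v \wedge \neg x\right)$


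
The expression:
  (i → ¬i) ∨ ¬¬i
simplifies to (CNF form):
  True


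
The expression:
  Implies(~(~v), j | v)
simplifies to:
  True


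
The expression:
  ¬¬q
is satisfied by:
  {q: True}


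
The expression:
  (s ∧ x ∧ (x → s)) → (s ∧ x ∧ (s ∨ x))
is always true.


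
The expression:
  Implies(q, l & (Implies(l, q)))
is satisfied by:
  {l: True, q: False}
  {q: False, l: False}
  {q: True, l: True}


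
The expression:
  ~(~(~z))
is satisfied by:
  {z: False}


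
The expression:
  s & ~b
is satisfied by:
  {s: True, b: False}


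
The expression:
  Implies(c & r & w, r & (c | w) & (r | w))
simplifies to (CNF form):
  True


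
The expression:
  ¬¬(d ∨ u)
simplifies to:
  d ∨ u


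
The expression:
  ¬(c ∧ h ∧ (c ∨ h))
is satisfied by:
  {h: False, c: False}
  {c: True, h: False}
  {h: True, c: False}


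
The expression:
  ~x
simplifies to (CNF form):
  ~x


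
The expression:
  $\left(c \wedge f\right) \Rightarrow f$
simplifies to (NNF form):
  $\text{True}$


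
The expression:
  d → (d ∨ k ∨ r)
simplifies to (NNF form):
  True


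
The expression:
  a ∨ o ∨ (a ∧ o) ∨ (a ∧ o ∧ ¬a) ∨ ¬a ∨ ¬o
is always true.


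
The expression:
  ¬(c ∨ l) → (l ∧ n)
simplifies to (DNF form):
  c ∨ l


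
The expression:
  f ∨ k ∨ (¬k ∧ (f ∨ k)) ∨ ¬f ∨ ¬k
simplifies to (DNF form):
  True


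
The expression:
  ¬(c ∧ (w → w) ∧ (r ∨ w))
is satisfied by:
  {w: False, c: False, r: False}
  {r: True, w: False, c: False}
  {w: True, r: False, c: False}
  {r: True, w: True, c: False}
  {c: True, r: False, w: False}


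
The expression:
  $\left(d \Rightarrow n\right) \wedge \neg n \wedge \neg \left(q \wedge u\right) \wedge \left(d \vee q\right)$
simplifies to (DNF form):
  $q \wedge \neg d \wedge \neg n \wedge \neg u$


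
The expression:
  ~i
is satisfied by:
  {i: False}


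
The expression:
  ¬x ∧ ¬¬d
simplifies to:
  d ∧ ¬x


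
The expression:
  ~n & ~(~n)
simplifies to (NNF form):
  False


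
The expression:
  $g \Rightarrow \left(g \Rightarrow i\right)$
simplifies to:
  $i \vee \neg g$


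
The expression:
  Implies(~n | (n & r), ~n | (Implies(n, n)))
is always true.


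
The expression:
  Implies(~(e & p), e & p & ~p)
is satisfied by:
  {p: True, e: True}


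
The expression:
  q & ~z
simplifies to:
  q & ~z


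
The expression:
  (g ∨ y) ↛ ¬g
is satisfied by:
  {g: True}


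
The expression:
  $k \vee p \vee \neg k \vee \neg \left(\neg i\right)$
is always true.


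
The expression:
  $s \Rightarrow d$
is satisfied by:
  {d: True, s: False}
  {s: False, d: False}
  {s: True, d: True}


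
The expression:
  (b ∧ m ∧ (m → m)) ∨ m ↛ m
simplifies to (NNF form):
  b ∧ m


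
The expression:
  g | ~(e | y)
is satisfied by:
  {g: True, e: False, y: False}
  {y: True, g: True, e: False}
  {g: True, e: True, y: False}
  {y: True, g: True, e: True}
  {y: False, e: False, g: False}


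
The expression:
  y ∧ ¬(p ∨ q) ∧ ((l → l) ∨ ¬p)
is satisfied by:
  {y: True, q: False, p: False}


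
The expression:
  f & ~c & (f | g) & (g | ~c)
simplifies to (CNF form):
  f & ~c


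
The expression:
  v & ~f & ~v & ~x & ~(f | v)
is never true.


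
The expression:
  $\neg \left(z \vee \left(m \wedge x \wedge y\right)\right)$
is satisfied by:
  {m: False, y: False, z: False, x: False}
  {x: True, m: False, y: False, z: False}
  {y: True, x: False, m: False, z: False}
  {x: True, y: True, m: False, z: False}
  {m: True, x: False, y: False, z: False}
  {x: True, m: True, y: False, z: False}
  {y: True, m: True, x: False, z: False}


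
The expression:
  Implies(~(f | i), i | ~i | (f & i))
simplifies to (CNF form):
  True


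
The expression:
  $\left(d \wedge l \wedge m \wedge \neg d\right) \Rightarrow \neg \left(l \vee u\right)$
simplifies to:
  $\text{True}$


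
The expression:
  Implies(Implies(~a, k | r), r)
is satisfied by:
  {r: True, a: False, k: False}
  {r: True, k: True, a: False}
  {r: True, a: True, k: False}
  {r: True, k: True, a: True}
  {k: False, a: False, r: False}


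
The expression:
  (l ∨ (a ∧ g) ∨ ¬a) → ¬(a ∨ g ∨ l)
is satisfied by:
  {g: False, l: False}


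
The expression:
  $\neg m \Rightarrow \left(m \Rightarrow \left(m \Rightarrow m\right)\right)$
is always true.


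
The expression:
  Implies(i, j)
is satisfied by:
  {j: True, i: False}
  {i: False, j: False}
  {i: True, j: True}


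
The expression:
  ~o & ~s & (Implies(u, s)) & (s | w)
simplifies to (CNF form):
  w & ~o & ~s & ~u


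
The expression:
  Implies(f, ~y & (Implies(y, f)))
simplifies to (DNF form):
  ~f | ~y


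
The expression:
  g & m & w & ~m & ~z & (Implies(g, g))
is never true.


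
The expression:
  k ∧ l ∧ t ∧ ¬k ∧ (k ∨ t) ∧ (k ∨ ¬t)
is never true.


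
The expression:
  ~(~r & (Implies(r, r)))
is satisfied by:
  {r: True}


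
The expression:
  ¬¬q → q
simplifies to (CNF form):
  True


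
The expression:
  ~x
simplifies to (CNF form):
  ~x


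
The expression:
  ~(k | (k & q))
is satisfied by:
  {k: False}


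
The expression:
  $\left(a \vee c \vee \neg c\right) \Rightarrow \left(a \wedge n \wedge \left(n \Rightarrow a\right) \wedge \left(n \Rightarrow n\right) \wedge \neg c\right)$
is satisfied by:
  {a: True, n: True, c: False}


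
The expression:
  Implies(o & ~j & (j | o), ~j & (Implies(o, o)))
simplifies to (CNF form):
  True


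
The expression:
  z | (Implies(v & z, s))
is always true.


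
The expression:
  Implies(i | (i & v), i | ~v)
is always true.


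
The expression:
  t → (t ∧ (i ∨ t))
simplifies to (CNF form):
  True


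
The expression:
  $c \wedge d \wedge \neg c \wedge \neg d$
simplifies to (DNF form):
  $\text{False}$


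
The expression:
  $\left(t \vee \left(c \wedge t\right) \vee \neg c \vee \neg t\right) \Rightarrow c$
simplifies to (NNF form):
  $c$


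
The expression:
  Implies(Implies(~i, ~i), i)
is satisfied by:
  {i: True}


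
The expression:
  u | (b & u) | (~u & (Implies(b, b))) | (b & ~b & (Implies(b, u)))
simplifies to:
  True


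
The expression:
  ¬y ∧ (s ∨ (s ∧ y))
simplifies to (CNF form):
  s ∧ ¬y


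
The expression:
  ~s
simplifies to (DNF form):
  ~s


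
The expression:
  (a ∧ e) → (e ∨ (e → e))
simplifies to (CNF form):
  True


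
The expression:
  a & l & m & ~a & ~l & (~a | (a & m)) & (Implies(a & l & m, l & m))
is never true.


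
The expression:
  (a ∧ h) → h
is always true.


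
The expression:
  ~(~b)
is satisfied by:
  {b: True}


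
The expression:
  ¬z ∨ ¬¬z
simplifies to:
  True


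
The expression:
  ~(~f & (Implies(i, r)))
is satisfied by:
  {i: True, f: True, r: False}
  {f: True, r: False, i: False}
  {i: True, f: True, r: True}
  {f: True, r: True, i: False}
  {i: True, r: False, f: False}


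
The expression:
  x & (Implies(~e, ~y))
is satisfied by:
  {e: True, x: True, y: False}
  {x: True, y: False, e: False}
  {y: True, e: True, x: True}


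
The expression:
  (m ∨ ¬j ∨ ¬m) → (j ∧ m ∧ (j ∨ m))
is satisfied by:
  {m: True, j: True}


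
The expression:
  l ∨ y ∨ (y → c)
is always true.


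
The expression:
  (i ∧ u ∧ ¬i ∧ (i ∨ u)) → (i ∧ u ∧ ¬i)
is always true.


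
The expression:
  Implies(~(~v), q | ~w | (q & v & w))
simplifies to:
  q | ~v | ~w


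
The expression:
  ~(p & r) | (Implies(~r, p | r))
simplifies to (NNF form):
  True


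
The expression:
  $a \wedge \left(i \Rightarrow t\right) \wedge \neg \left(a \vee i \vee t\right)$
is never true.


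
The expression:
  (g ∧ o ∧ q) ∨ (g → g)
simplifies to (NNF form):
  True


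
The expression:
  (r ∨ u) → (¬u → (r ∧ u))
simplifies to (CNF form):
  u ∨ ¬r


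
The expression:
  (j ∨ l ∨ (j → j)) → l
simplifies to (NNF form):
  l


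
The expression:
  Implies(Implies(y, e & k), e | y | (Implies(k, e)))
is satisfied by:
  {y: True, e: True, k: False}
  {y: True, k: False, e: False}
  {e: True, k: False, y: False}
  {e: False, k: False, y: False}
  {y: True, e: True, k: True}
  {y: True, k: True, e: False}
  {e: True, k: True, y: False}


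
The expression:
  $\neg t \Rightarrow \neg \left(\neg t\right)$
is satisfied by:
  {t: True}


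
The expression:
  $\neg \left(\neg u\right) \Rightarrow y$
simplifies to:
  $y \vee \neg u$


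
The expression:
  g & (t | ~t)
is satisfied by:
  {g: True}


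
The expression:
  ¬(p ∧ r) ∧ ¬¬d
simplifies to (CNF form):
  d ∧ (¬p ∨ ¬r)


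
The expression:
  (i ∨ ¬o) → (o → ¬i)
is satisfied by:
  {o: False, i: False}
  {i: True, o: False}
  {o: True, i: False}


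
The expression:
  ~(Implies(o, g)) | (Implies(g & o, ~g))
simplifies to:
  ~g | ~o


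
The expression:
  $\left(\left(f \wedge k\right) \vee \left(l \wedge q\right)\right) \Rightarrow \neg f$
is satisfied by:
  {k: False, l: False, f: False, q: False}
  {q: True, k: False, l: False, f: False}
  {l: True, q: False, k: False, f: False}
  {q: True, l: True, k: False, f: False}
  {k: True, q: False, l: False, f: False}
  {q: True, k: True, l: False, f: False}
  {l: True, k: True, q: False, f: False}
  {q: True, l: True, k: True, f: False}
  {f: True, q: False, k: False, l: False}
  {f: True, q: True, k: False, l: False}
  {f: True, l: True, q: False, k: False}


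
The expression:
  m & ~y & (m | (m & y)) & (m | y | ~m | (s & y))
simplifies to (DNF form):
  m & ~y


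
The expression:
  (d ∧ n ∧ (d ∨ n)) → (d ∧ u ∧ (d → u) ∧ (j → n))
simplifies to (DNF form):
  u ∨ ¬d ∨ ¬n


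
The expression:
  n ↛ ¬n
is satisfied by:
  {n: True}


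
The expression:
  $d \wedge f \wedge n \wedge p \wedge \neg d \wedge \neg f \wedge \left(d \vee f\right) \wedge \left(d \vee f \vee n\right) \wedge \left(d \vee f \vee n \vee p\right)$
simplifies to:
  $\text{False}$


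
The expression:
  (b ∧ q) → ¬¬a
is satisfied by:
  {a: True, q: False, b: False}
  {q: False, b: False, a: False}
  {a: True, b: True, q: False}
  {b: True, q: False, a: False}
  {a: True, q: True, b: False}
  {q: True, a: False, b: False}
  {a: True, b: True, q: True}


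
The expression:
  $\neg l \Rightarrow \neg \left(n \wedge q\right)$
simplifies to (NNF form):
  $l \vee \neg n \vee \neg q$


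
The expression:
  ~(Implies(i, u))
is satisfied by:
  {i: True, u: False}


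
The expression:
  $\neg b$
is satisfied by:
  {b: False}


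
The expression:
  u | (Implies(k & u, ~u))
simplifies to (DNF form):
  True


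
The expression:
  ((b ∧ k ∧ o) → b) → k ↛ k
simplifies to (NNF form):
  False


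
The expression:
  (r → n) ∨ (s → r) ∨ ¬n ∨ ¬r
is always true.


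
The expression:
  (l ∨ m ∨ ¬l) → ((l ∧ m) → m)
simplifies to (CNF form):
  True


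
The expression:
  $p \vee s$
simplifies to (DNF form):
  $p \vee s$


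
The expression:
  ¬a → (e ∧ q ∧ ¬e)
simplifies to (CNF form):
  a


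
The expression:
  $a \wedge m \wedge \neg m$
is never true.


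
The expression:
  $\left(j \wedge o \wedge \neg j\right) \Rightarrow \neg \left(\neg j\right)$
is always true.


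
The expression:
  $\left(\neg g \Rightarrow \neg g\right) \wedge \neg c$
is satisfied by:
  {c: False}


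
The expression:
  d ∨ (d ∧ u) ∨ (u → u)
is always true.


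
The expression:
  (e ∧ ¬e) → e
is always true.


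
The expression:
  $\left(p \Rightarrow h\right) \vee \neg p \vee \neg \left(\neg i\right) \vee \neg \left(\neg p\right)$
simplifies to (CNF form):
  $\text{True}$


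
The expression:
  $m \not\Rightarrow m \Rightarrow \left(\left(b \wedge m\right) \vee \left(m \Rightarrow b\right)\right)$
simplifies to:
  $\text{True}$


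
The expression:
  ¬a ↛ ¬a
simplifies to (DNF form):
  False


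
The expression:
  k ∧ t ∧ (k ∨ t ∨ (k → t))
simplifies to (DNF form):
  k ∧ t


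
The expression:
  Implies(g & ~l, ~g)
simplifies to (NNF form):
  l | ~g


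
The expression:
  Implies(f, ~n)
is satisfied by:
  {n: False, f: False}
  {f: True, n: False}
  {n: True, f: False}


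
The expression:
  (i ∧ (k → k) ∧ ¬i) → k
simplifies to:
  True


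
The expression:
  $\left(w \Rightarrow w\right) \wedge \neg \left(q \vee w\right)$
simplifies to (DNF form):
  $\neg q \wedge \neg w$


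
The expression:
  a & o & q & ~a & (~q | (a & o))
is never true.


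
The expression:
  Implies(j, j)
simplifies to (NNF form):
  True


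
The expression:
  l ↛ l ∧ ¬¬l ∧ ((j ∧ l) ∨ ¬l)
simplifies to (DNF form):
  False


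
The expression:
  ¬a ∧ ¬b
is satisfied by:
  {b: False, a: False}


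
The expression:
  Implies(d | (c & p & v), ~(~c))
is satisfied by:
  {c: True, d: False}
  {d: False, c: False}
  {d: True, c: True}


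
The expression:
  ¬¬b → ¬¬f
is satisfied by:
  {f: True, b: False}
  {b: False, f: False}
  {b: True, f: True}


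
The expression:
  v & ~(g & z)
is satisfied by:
  {v: True, g: False, z: False}
  {z: True, v: True, g: False}
  {g: True, v: True, z: False}


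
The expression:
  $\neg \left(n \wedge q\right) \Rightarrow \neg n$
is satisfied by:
  {q: True, n: False}
  {n: False, q: False}
  {n: True, q: True}


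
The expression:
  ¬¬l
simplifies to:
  l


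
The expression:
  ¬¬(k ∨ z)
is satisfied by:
  {k: True, z: True}
  {k: True, z: False}
  {z: True, k: False}


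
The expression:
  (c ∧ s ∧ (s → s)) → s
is always true.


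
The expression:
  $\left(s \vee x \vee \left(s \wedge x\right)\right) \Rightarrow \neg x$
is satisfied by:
  {x: False}


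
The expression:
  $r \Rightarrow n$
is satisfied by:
  {n: True, r: False}
  {r: False, n: False}
  {r: True, n: True}


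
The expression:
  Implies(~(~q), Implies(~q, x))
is always true.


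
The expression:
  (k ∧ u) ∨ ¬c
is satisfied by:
  {u: True, k: True, c: False}
  {u: True, k: False, c: False}
  {k: True, u: False, c: False}
  {u: False, k: False, c: False}
  {u: True, c: True, k: True}


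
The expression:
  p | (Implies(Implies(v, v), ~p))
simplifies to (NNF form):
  True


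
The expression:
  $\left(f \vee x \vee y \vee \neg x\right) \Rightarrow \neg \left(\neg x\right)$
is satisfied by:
  {x: True}


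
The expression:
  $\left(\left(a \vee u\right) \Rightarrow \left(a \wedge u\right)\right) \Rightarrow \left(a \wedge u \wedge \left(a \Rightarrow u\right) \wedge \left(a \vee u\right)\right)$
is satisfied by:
  {a: True, u: True}
  {a: True, u: False}
  {u: True, a: False}


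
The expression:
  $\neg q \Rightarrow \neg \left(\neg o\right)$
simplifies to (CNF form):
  $o \vee q$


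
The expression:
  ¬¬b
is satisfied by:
  {b: True}


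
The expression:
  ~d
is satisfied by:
  {d: False}


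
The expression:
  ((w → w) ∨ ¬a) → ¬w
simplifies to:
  ¬w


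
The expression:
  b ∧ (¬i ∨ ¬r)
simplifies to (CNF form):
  b ∧ (¬i ∨ ¬r)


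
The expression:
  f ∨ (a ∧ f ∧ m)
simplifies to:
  f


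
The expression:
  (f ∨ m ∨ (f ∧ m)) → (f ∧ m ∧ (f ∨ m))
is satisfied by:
  {f: False, m: False}
  {m: True, f: True}


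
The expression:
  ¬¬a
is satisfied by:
  {a: True}


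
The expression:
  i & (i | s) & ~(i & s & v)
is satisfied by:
  {i: True, s: False, v: False}
  {v: True, i: True, s: False}
  {s: True, i: True, v: False}


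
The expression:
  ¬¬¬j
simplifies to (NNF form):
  ¬j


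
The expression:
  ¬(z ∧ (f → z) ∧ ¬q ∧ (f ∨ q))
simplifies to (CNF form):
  q ∨ ¬f ∨ ¬z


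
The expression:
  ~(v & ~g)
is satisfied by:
  {g: True, v: False}
  {v: False, g: False}
  {v: True, g: True}


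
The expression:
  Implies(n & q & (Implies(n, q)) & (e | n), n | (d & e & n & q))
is always true.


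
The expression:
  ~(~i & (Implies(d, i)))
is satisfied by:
  {i: True, d: True}
  {i: True, d: False}
  {d: True, i: False}


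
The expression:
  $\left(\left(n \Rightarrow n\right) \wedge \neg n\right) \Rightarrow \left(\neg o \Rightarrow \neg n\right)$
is always true.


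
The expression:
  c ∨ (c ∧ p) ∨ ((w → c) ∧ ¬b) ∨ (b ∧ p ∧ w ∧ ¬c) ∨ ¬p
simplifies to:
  c ∨ (b ∧ w) ∨ (¬b ∧ ¬w) ∨ ¬p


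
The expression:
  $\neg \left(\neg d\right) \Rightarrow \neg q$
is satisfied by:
  {q: False, d: False}
  {d: True, q: False}
  {q: True, d: False}


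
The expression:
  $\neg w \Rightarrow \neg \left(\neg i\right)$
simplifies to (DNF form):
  $i \vee w$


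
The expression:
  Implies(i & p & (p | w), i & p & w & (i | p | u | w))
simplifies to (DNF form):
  w | ~i | ~p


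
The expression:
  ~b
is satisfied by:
  {b: False}


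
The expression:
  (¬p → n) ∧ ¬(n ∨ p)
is never true.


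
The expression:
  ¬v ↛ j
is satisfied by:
  {j: True, v: False}
  {v: False, j: False}
  {v: True, j: True}


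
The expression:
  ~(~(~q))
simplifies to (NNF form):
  ~q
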